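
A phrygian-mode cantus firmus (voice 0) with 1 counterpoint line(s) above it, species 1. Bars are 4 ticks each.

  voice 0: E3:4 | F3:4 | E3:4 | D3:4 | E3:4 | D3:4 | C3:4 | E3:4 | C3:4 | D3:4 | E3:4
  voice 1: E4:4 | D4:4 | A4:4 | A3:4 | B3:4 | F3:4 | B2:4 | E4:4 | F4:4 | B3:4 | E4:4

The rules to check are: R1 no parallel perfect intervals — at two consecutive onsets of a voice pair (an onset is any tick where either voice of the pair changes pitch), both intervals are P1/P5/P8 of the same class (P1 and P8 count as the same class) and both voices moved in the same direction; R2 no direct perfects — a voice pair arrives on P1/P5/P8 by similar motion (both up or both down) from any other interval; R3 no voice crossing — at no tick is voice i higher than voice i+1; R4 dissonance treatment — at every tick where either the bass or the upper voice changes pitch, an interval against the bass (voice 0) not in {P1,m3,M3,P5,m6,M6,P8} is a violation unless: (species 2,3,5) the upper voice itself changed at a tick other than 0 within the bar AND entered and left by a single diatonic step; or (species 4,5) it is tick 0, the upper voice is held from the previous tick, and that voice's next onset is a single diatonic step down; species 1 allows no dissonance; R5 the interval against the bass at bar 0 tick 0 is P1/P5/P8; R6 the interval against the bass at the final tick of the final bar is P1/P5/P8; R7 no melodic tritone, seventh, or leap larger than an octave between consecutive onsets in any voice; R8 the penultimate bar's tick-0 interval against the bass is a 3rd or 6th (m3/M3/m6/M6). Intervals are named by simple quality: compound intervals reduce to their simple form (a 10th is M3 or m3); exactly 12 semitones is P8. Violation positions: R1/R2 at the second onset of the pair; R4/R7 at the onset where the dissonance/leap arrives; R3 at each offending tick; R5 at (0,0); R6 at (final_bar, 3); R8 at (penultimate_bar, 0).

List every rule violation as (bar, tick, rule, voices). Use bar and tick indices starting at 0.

(2, 0, R4, (0, 1))
(3, 0, R2, (0, 1))
(4, 0, R1, (0, 1))
(5, 0, R7, (1,))
(6, 0, R3, (0, 1))
(6, 0, R4, (0, 1))
(6, 0, R7, (1,))
(6, 1, R3, (0, 1))
(6, 2, R3, (0, 1))
(6, 3, R3, (0, 1))
(7, 0, R2, (0, 1))
(7, 0, R7, (1,))
(8, 0, R4, (0, 1))
(9, 0, R7, (1,))
(10, 0, R2, (0, 1))

bar 0: v0=E3 v1=E4 downbeat P8
bar 1: v0=F3 v1=D4 downbeat M6
bar 2: v0=E3 v1=A4 downbeat P4
bar 3: v0=D3 v1=A3 downbeat P5
bar 4: v0=E3 v1=B3 downbeat P5
bar 5: v0=D3 v1=F3 downbeat m3
bar 6: v0=C3 v1=B2 downbeat m2
bar 7: v0=E3 v1=E4 downbeat P8
bar 8: v0=C3 v1=F4 downbeat P4
bar 9: v0=D3 v1=B3 downbeat M6
bar 10: v0=E3 v1=E4 downbeat P8
  -> R4 @ bar 2 tick 0 v(0, 1): E3/A4 P4 untreated
  -> R2 @ bar 3 tick 0 v(0, 1): E3/A4 P4 -> D3/A3 P5 similar
  -> R1 @ bar 4 tick 0 v(0, 1): D3/A3 P5 -> E3/B3 P5 similar
  -> R7 @ bar 5 tick 0 v(1,): B3->F3 leap 6st
  -> R3 @ bar 6 tick 0 v(0, 1): C3 above B2
  -> R4 @ bar 6 tick 0 v(0, 1): C3/B2 m2 untreated
  -> R7 @ bar 6 tick 0 v(1,): F3->B2 leap 6st
  -> R3 @ bar 6 tick 1 v(0, 1): C3 above B2
  -> R3 @ bar 6 tick 2 v(0, 1): C3 above B2
  -> R3 @ bar 6 tick 3 v(0, 1): C3 above B2
  -> R2 @ bar 7 tick 0 v(0, 1): C3/B2 m2 -> E3/E4 P8 similar
  -> R7 @ bar 7 tick 0 v(1,): B2->E4 leap 17st
  -> R4 @ bar 8 tick 0 v(0, 1): C3/F4 P4 untreated
  -> R7 @ bar 9 tick 0 v(1,): F4->B3 leap 6st
  -> R2 @ bar 10 tick 0 v(0, 1): D3/B3 M6 -> E3/E4 P8 similar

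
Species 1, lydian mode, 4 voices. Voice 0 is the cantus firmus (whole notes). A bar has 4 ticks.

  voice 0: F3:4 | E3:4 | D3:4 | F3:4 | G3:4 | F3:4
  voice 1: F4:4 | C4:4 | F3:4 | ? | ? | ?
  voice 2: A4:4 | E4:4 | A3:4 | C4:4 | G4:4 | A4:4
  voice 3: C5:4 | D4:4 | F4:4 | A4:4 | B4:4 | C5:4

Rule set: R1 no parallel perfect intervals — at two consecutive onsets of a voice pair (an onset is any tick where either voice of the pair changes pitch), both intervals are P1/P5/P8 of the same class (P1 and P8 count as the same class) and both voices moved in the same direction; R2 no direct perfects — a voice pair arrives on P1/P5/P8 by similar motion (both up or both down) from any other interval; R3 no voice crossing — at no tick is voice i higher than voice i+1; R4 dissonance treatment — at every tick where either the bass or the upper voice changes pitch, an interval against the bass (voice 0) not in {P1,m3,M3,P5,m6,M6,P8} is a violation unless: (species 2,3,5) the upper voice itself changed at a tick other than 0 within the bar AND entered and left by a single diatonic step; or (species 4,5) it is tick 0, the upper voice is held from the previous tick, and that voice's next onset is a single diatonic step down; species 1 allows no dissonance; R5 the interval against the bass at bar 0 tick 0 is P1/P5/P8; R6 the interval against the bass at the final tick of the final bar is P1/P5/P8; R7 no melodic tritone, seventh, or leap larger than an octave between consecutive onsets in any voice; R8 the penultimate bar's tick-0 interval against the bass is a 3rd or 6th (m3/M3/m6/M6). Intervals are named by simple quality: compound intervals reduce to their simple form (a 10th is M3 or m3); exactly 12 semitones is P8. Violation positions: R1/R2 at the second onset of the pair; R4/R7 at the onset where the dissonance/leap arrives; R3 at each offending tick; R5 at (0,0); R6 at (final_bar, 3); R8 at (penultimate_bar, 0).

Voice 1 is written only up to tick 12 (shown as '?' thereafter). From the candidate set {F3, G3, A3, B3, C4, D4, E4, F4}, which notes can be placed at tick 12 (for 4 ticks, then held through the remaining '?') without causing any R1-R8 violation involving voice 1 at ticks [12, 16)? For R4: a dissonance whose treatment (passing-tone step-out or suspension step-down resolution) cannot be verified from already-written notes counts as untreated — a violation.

F3: legal
G3: violates R4
A3: violates R1
B3: violates R4,R7
C4: violates R2
D4: violates R2,R3
E4: violates R3,R4,R7
F4: violates R2,R3

{F3}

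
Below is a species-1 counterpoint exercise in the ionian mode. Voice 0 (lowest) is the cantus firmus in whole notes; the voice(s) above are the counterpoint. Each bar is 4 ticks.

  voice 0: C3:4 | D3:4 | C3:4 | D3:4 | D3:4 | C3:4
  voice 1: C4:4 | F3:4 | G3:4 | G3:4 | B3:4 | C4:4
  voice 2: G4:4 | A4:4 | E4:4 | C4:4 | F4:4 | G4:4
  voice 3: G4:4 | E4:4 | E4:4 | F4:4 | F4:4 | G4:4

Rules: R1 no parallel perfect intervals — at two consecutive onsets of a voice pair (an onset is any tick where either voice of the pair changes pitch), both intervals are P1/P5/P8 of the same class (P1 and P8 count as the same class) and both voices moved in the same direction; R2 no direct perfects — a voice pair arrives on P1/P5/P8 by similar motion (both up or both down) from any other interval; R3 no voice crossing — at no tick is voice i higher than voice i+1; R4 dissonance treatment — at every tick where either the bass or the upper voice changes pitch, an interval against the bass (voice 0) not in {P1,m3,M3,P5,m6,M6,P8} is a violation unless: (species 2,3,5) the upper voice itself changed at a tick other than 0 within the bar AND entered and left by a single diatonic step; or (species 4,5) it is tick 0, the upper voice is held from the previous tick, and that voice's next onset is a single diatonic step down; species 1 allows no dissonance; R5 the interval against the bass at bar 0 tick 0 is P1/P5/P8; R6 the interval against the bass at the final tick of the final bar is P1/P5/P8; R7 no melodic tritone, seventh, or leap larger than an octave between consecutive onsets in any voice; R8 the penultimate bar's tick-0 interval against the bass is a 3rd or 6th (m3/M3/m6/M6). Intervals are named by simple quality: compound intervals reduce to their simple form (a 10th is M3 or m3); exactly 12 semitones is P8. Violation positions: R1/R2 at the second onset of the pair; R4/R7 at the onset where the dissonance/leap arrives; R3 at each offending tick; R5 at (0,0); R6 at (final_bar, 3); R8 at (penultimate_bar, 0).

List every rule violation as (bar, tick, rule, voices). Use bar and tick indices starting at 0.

bar 0: v0=C3 v1=C4 v2=G4 v3=G4 downbeat P5
bar 1: v0=D3 v1=F3 v2=A4 v3=E4 downbeat M2
bar 2: v0=C3 v1=G3 v2=E4 v3=E4 downbeat M3
bar 3: v0=D3 v1=G3 v2=C4 v3=F4 downbeat m3
bar 4: v0=D3 v1=B3 v2=F4 v3=F4 downbeat m3
bar 5: v0=C3 v1=C4 v2=G4 v3=G4 downbeat P5
  -> R1 @ bar 1 tick 0 v(0, 2): C3/G4 P5 -> D3/A4 P5 similar
  -> R3 @ bar 1 tick 0 v(2, 3): A4 above E4
  -> R4 @ bar 1 tick 0 v(0, 3): D3/E4 M2 untreated
  -> R3 @ bar 1 tick 1 v(2, 3): A4 above E4
  -> R3 @ bar 1 tick 2 v(2, 3): A4 above E4
  -> R3 @ bar 1 tick 3 v(2, 3): A4 above E4
  -> R4 @ bar 3 tick 0 v(0, 1): D3/G3 P4 untreated
  -> R4 @ bar 3 tick 0 v(0, 2): D3/C4 m7 untreated
  -> R1 @ bar 5 tick 0 v(2, 3): F4/F4 P1 -> G4/G4 P1 similar
  -> R2 @ bar 5 tick 0 v(1, 2): B3/F4 TT -> C4/G4 P5 similar
  -> R2 @ bar 5 tick 0 v(1, 3): B3/F4 TT -> C4/G4 P5 similar

(1, 0, R1, (0, 2))
(1, 0, R3, (2, 3))
(1, 0, R4, (0, 3))
(1, 1, R3, (2, 3))
(1, 2, R3, (2, 3))
(1, 3, R3, (2, 3))
(3, 0, R4, (0, 1))
(3, 0, R4, (0, 2))
(5, 0, R1, (2, 3))
(5, 0, R2, (1, 2))
(5, 0, R2, (1, 3))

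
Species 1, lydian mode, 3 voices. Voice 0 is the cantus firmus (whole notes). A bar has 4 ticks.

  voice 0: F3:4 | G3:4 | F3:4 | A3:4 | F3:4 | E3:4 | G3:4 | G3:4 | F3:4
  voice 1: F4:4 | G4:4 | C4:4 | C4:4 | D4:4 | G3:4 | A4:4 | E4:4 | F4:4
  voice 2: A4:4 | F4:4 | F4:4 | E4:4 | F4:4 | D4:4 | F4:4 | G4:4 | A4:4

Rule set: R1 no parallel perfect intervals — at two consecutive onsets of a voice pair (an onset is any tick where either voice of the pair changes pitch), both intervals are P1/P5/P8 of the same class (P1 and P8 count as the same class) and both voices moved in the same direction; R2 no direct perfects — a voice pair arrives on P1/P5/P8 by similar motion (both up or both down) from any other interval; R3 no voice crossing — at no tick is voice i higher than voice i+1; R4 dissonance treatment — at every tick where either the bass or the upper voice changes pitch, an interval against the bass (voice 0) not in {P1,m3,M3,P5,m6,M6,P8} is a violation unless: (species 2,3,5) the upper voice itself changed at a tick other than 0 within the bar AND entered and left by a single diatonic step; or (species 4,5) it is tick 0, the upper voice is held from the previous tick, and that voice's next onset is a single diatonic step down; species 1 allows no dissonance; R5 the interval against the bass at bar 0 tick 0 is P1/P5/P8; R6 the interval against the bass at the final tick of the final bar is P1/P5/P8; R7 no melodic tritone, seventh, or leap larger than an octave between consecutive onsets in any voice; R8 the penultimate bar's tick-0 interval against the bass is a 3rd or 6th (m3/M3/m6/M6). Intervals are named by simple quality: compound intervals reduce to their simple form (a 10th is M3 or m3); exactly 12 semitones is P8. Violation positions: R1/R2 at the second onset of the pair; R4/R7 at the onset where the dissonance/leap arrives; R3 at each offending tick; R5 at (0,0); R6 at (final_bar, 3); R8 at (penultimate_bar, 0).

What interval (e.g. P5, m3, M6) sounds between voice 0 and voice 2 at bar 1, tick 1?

m7

voice 0=G3 voice 2=F4 -> m7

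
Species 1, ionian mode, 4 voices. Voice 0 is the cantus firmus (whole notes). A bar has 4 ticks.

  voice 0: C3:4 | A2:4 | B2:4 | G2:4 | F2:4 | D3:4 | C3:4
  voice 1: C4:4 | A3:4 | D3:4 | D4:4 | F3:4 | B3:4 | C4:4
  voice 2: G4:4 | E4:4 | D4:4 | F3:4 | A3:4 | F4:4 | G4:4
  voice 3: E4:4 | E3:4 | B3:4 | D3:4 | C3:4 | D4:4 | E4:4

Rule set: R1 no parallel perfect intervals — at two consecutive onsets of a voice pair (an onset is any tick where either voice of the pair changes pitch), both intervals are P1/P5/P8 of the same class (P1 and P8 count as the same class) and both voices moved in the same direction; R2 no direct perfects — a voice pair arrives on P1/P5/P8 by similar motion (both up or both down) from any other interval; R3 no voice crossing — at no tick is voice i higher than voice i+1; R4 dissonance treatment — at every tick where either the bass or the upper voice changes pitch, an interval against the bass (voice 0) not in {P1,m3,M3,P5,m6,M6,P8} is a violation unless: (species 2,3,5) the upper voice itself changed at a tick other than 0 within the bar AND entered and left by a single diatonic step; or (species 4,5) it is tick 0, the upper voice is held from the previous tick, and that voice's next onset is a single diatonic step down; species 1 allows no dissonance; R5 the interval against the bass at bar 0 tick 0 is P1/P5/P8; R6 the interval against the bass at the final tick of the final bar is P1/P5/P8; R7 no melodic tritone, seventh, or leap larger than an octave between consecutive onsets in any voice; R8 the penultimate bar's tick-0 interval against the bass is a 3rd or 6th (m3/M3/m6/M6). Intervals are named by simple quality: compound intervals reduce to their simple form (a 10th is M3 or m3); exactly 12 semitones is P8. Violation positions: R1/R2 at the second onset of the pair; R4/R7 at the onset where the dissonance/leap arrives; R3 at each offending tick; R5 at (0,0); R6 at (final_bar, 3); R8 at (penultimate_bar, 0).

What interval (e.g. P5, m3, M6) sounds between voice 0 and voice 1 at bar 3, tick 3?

P5

voice 0=G2 voice 1=D4 -> P5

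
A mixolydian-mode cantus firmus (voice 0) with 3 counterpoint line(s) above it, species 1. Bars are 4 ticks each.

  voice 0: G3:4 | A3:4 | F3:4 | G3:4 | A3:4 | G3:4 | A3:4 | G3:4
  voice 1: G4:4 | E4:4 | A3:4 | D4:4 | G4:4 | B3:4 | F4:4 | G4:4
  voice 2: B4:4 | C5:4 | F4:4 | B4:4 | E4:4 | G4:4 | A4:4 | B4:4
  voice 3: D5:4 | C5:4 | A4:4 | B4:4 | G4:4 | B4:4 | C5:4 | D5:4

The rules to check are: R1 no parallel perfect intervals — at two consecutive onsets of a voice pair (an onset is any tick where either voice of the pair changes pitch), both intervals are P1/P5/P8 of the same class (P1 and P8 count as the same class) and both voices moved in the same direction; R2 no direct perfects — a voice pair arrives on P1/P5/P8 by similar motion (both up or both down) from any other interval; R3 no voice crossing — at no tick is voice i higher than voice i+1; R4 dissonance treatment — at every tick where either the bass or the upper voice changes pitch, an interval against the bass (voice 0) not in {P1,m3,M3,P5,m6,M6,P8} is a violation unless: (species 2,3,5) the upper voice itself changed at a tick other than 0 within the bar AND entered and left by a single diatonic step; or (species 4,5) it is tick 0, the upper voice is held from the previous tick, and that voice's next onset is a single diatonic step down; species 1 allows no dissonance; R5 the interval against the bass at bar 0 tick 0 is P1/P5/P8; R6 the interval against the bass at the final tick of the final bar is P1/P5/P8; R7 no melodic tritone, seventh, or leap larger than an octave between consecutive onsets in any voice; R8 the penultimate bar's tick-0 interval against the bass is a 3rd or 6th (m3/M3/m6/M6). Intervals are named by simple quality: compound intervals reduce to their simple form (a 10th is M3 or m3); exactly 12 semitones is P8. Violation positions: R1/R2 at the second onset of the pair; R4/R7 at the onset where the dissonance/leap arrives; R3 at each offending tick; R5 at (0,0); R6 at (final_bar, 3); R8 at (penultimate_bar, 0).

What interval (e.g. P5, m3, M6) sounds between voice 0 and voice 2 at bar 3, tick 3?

M3

voice 0=G3 voice 2=B4 -> M3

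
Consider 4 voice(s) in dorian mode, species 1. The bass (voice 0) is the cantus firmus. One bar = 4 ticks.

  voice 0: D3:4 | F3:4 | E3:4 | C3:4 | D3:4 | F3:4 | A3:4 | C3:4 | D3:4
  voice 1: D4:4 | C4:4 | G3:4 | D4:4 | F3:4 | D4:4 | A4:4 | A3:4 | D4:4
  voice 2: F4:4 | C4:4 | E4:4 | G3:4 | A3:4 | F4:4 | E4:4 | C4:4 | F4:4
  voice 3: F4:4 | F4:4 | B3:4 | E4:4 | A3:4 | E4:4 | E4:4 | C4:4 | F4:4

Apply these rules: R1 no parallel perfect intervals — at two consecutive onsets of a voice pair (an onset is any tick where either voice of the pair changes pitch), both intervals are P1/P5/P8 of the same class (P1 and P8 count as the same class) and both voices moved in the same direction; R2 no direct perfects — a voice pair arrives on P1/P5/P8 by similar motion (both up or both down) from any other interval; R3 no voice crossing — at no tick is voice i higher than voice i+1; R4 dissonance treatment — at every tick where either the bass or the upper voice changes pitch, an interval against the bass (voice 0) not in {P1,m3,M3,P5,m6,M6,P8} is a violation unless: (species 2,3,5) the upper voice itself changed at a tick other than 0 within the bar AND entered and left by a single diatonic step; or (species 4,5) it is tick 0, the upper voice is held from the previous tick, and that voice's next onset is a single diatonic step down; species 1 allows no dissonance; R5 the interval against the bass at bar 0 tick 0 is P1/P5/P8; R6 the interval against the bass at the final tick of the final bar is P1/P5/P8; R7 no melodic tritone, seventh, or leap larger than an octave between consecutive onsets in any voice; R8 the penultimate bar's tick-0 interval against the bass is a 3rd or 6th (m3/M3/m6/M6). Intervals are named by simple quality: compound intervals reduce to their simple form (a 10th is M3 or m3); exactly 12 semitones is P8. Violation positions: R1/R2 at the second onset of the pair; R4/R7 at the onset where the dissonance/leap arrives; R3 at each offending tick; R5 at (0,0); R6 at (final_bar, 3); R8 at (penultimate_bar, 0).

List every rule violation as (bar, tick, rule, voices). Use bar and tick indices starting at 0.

bar 0: v0=D3 v1=D4 v2=F4 v3=F4 downbeat m3
bar 1: v0=F3 v1=C4 v2=C4 v3=F4 downbeat P8
bar 2: v0=E3 v1=G3 v2=E4 v3=B3 downbeat P5
bar 3: v0=C3 v1=D4 v2=G3 v3=E4 downbeat M3
bar 4: v0=D3 v1=F3 v2=A3 v3=A3 downbeat P5
bar 5: v0=F3 v1=D4 v2=F4 v3=E4 downbeat M7
bar 6: v0=A3 v1=A4 v2=E4 v3=E4 downbeat P5
bar 7: v0=C3 v1=A3 v2=C4 v3=C4 downbeat P8
bar 8: v0=D3 v1=D4 v2=F4 v3=F4 downbeat m3
  -> R5 @ bar 0 tick 0 v(0, 2): opens on m3
  -> R5 @ bar 0 tick 0 v(0, 3): opens on m3
  -> R2 @ bar 1 tick 0 v(1, 2): D4/F4 m3 -> C4/C4 P1 similar
  -> R2 @ bar 2 tick 0 v(0, 3): F3/F4 P8 -> E3/B3 P5 similar
  -> R3 @ bar 2 tick 0 v(2, 3): E4 above B3
  -> R7 @ bar 2 tick 0 v(3,): F4->B3 leap 6st
  -> R3 @ bar 2 tick 1 v(2, 3): E4 above B3
  -> R3 @ bar 2 tick 2 v(2, 3): E4 above B3
  -> R3 @ bar 2 tick 3 v(2, 3): E4 above B3
  -> R2 @ bar 3 tick 0 v(0, 2): E3/E4 P8 -> C3/G3 P5 similar
  -> R3 @ bar 3 tick 0 v(1, 2): D4 above G3
  -> R4 @ bar 3 tick 0 v(0, 1): C3/D4 M2 untreated
  -> R3 @ bar 3 tick 1 v(1, 2): D4 above G3
  -> R3 @ bar 3 tick 2 v(1, 2): D4 above G3
  -> R3 @ bar 3 tick 3 v(1, 2): D4 above G3
  -> R1 @ bar 4 tick 0 v(0, 2): C3/G3 P5 -> D3/A3 P5 similar
  -> R2 @ bar 5 tick 0 v(0, 2): D3/A3 P5 -> F3/F4 P8 similar
  -> R3 @ bar 5 tick 0 v(2, 3): F4 above E4
  -> R4 @ bar 5 tick 0 v(0, 3): F3/E4 M7 untreated
  -> R3 @ bar 5 tick 1 v(2, 3): F4 above E4
  -> R3 @ bar 5 tick 2 v(2, 3): F4 above E4
  -> R3 @ bar 5 tick 3 v(2, 3): F4 above E4
  -> R2 @ bar 6 tick 0 v(0, 1): F3/D4 M6 -> A3/A4 P8 similar
  -> R3 @ bar 6 tick 0 v(1, 2): A4 above E4
  -> R3 @ bar 6 tick 1 v(1, 2): A4 above E4
  -> R3 @ bar 6 tick 2 v(1, 2): A4 above E4
  -> R3 @ bar 6 tick 3 v(1, 2): A4 above E4
  -> R1 @ bar 7 tick 0 v(2, 3): E4/E4 P1 -> C4/C4 P1 similar
  -> R2 @ bar 7 tick 0 v(0, 2): A3/E4 P5 -> C3/C4 P8 similar
  -> R2 @ bar 7 tick 0 v(0, 3): A3/E4 P5 -> C3/C4 P8 similar
  -> R8 @ bar 7 tick 0 v(0, 2): penult P8 not 3rd/6th
  -> R8 @ bar 7 tick 0 v(0, 3): penult P8 not 3rd/6th
  -> R1 @ bar 8 tick 0 v(2, 3): C4/C4 P1 -> F4/F4 P1 similar
  -> R2 @ bar 8 tick 0 v(0, 1): C3/A3 M6 -> D3/D4 P8 similar
  -> R6 @ bar 8 tick 3 v(0, 2): closes on m3
  -> R6 @ bar 8 tick 3 v(0, 3): closes on m3

(0, 0, R5, (0, 2))
(0, 0, R5, (0, 3))
(1, 0, R2, (1, 2))
(2, 0, R2, (0, 3))
(2, 0, R3, (2, 3))
(2, 0, R7, (3,))
(2, 1, R3, (2, 3))
(2, 2, R3, (2, 3))
(2, 3, R3, (2, 3))
(3, 0, R2, (0, 2))
(3, 0, R3, (1, 2))
(3, 0, R4, (0, 1))
(3, 1, R3, (1, 2))
(3, 2, R3, (1, 2))
(3, 3, R3, (1, 2))
(4, 0, R1, (0, 2))
(5, 0, R2, (0, 2))
(5, 0, R3, (2, 3))
(5, 0, R4, (0, 3))
(5, 1, R3, (2, 3))
(5, 2, R3, (2, 3))
(5, 3, R3, (2, 3))
(6, 0, R2, (0, 1))
(6, 0, R3, (1, 2))
(6, 1, R3, (1, 2))
(6, 2, R3, (1, 2))
(6, 3, R3, (1, 2))
(7, 0, R1, (2, 3))
(7, 0, R2, (0, 2))
(7, 0, R2, (0, 3))
(7, 0, R8, (0, 2))
(7, 0, R8, (0, 3))
(8, 0, R1, (2, 3))
(8, 0, R2, (0, 1))
(8, 3, R6, (0, 2))
(8, 3, R6, (0, 3))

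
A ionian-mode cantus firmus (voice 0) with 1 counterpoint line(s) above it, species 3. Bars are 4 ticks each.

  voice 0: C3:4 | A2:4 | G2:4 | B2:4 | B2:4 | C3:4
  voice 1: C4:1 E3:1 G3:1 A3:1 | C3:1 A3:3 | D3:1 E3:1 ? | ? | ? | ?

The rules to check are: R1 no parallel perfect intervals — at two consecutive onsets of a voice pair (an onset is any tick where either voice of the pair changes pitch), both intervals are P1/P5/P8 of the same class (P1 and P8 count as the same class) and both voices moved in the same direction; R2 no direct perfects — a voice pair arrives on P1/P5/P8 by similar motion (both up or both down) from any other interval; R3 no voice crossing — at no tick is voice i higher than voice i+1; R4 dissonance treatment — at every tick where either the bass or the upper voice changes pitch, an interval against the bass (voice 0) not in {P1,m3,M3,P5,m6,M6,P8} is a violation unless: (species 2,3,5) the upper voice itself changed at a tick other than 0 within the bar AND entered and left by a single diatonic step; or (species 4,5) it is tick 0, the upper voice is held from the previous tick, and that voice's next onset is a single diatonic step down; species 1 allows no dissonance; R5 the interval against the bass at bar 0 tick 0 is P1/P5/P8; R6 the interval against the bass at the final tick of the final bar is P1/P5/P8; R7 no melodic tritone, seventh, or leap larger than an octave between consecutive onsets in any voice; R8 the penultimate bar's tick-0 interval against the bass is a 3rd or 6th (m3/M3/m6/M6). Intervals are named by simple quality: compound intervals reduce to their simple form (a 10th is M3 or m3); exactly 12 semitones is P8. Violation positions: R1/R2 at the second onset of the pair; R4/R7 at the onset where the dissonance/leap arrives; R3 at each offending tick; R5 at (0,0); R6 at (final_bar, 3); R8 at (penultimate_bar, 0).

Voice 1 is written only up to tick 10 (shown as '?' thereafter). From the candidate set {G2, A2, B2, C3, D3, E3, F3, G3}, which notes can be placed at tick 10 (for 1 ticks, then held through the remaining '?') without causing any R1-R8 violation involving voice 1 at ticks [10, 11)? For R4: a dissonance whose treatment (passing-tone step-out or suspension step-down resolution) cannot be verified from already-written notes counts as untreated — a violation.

G2: legal
A2: violates R4
B2: legal
C3: violates R4
D3: legal
E3: legal
F3: violates R4
G3: legal

{B2, D3, E3, G2, G3}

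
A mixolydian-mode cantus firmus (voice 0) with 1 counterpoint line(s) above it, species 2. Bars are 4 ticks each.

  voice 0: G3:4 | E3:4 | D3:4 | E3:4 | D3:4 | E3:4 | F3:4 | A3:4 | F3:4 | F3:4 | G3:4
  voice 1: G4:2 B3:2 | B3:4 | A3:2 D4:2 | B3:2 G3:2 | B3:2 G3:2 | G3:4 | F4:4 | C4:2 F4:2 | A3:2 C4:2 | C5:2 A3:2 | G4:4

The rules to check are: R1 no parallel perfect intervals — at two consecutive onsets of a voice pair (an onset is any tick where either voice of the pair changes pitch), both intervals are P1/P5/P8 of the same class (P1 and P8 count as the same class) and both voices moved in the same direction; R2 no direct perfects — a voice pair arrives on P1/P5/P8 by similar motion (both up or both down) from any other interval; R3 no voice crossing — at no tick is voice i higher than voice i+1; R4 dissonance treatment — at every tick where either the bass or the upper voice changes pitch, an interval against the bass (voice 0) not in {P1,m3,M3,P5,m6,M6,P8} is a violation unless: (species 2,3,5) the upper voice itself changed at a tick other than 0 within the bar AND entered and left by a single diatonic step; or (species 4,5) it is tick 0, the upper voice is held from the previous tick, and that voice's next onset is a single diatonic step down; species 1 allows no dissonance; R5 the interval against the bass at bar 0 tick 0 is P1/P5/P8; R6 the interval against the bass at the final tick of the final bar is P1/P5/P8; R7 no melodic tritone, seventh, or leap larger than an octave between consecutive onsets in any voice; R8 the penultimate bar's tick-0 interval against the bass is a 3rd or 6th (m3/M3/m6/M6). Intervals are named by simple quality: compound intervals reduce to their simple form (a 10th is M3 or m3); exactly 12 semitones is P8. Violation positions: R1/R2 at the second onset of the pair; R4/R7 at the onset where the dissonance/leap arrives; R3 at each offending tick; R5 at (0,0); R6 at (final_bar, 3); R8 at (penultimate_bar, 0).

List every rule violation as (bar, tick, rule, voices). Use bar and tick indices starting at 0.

bar 0: v0=G3 v1=G4 downbeat P8
bar 1: v0=E3 v1=B3 downbeat P5
bar 2: v0=D3 v1=A3 downbeat P5
bar 3: v0=E3 v1=B3 downbeat P5
bar 4: v0=D3 v1=B3 downbeat M6
bar 5: v0=E3 v1=G3 downbeat m3
bar 6: v0=F3 v1=F4 downbeat P8
bar 7: v0=A3 v1=C4 downbeat m3
bar 8: v0=F3 v1=A3 downbeat M3
bar 9: v0=F3 v1=C5 downbeat P5
bar 10: v0=G3 v1=G4 downbeat P8
  -> R1 @ bar 2 tick 0 v(0, 1): E3/B3 P5 -> D3/A3 P5 similar
  -> R4 @ bar 4 tick 2 v(0, 1): D3/G3 P4 untreated
  -> R2 @ bar 6 tick 0 v(0, 1): E3/G3 m3 -> F3/F4 P8 similar
  -> R7 @ bar 6 tick 0 v(1,): G3->F4 leap 10st
  -> R8 @ bar 9 tick 0 v(0, 1): penult P5 not 3rd/6th
  -> R7 @ bar 9 tick 2 v(1,): C5->A3 leap 15st
  -> R2 @ bar 10 tick 0 v(0, 1): F3/A3 M3 -> G3/G4 P8 similar
  -> R7 @ bar 10 tick 0 v(1,): A3->G4 leap 10st

(2, 0, R1, (0, 1))
(4, 2, R4, (0, 1))
(6, 0, R2, (0, 1))
(6, 0, R7, (1,))
(9, 0, R8, (0, 1))
(9, 2, R7, (1,))
(10, 0, R2, (0, 1))
(10, 0, R7, (1,))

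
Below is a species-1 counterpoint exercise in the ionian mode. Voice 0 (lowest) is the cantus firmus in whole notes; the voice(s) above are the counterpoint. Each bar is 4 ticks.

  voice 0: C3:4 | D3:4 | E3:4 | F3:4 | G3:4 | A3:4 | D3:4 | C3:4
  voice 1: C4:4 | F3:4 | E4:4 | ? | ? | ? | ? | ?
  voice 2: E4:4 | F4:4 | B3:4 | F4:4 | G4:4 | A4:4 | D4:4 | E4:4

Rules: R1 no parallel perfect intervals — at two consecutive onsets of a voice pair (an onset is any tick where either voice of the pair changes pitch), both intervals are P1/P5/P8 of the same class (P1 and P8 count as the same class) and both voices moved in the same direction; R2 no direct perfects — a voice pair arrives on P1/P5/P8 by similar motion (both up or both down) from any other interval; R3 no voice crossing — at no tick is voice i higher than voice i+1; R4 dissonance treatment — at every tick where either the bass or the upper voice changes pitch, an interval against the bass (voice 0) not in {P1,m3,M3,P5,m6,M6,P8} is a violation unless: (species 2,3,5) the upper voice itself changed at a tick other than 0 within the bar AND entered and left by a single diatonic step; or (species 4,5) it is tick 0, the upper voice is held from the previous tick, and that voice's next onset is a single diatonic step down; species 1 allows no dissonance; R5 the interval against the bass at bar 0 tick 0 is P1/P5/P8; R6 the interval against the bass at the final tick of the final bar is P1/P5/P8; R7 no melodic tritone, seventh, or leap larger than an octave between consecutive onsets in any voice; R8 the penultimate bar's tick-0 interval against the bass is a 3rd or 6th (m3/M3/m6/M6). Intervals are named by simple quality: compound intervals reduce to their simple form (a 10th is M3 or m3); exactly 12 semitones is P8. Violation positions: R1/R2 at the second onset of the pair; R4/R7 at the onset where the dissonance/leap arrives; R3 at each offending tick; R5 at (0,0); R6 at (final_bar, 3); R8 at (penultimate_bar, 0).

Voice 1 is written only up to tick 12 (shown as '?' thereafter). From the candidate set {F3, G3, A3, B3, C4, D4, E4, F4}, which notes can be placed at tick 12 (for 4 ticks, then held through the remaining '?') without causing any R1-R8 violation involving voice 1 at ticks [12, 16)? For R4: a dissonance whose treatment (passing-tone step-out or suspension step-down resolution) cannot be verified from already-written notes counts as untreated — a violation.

F3: violates R7
G3: violates R4
A3: legal
B3: violates R4
C4: legal
D4: legal
E4: violates R4
F4: violates R1,R2

{A3, C4, D4}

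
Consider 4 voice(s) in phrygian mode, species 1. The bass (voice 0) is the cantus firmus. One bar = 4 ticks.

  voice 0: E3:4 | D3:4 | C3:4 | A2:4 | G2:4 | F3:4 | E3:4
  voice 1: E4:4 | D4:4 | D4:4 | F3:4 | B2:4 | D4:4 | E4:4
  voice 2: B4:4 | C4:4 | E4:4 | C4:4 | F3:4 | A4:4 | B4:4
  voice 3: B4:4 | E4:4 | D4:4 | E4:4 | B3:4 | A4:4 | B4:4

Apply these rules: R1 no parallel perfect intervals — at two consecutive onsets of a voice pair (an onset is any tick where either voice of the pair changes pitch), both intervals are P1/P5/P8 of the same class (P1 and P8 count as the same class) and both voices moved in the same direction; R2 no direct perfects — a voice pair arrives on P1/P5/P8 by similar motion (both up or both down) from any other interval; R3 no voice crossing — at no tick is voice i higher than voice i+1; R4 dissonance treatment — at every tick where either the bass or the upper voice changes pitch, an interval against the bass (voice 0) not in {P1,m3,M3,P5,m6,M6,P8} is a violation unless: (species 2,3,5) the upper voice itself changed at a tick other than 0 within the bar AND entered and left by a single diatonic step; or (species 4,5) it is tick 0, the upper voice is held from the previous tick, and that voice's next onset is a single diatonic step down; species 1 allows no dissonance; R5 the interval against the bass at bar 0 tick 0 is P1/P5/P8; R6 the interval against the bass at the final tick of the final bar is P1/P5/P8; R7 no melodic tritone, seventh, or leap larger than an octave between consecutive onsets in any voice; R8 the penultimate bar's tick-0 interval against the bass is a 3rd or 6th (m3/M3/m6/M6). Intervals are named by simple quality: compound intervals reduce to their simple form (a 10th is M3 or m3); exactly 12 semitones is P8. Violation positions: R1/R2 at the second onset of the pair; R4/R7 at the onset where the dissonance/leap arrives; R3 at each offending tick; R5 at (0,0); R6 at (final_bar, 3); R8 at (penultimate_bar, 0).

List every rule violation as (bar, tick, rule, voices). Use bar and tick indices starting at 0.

(1, 0, R1, (0, 1))
(1, 0, R3, (1, 2))
(1, 0, R4, (0, 2))
(1, 0, R4, (0, 3))
(1, 0, R7, (2,))
(1, 1, R3, (1, 2))
(1, 2, R3, (1, 2))
(1, 3, R3, (1, 2))
(2, 0, R3, (2, 3))
(2, 0, R4, (0, 1))
(2, 0, R4, (0, 3))
(2, 1, R3, (2, 3))
(2, 2, R3, (2, 3))
(2, 3, R3, (2, 3))
(3, 0, R2, (1, 2))
(4, 0, R2, (1, 3))
(4, 0, R4, (0, 2))
(4, 0, R7, (1,))
(5, 0, R2, (1, 2))
(5, 0, R2, (1, 3))
(5, 0, R2, (2, 3))
(5, 0, R7, (0,))
(5, 0, R7, (1,))
(5, 0, R7, (2,))
(5, 0, R7, (3,))
(6, 0, R1, (1, 2))
(6, 0, R1, (1, 3))
(6, 0, R1, (2, 3))

bar 0: v0=E3 v1=E4 v2=B4 v3=B4 downbeat P5
bar 1: v0=D3 v1=D4 v2=C4 v3=E4 downbeat M2
bar 2: v0=C3 v1=D4 v2=E4 v3=D4 downbeat M2
bar 3: v0=A2 v1=F3 v2=C4 v3=E4 downbeat P5
bar 4: v0=G2 v1=B2 v2=F3 v3=B3 downbeat M3
bar 5: v0=F3 v1=D4 v2=A4 v3=A4 downbeat M3
bar 6: v0=E3 v1=E4 v2=B4 v3=B4 downbeat P5
  -> R1 @ bar 1 tick 0 v(0, 1): E3/E4 P8 -> D3/D4 P8 similar
  -> R3 @ bar 1 tick 0 v(1, 2): D4 above C4
  -> R4 @ bar 1 tick 0 v(0, 2): D3/C4 m7 untreated
  -> R4 @ bar 1 tick 0 v(0, 3): D3/E4 M2 untreated
  -> R7 @ bar 1 tick 0 v(2,): B4->C4 leap 11st
  -> R3 @ bar 1 tick 1 v(1, 2): D4 above C4
  -> R3 @ bar 1 tick 2 v(1, 2): D4 above C4
  -> R3 @ bar 1 tick 3 v(1, 2): D4 above C4
  -> R3 @ bar 2 tick 0 v(2, 3): E4 above D4
  -> R4 @ bar 2 tick 0 v(0, 1): C3/D4 M2 untreated
  -> R4 @ bar 2 tick 0 v(0, 3): C3/D4 M2 untreated
  -> R3 @ bar 2 tick 1 v(2, 3): E4 above D4
  -> R3 @ bar 2 tick 2 v(2, 3): E4 above D4
  -> R3 @ bar 2 tick 3 v(2, 3): E4 above D4
  -> R2 @ bar 3 tick 0 v(1, 2): D4/E4 M2 -> F3/C4 P5 similar
  -> R2 @ bar 4 tick 0 v(1, 3): F3/E4 M7 -> B2/B3 P8 similar
  -> R4 @ bar 4 tick 0 v(0, 2): G2/F3 m7 untreated
  -> R7 @ bar 4 tick 0 v(1,): F3->B2 leap 6st
  -> R2 @ bar 5 tick 0 v(1, 2): B2/F3 TT -> D4/A4 P5 similar
  -> R2 @ bar 5 tick 0 v(1, 3): B2/B3 P8 -> D4/A4 P5 similar
  -> R2 @ bar 5 tick 0 v(2, 3): F3/B3 TT -> A4/A4 P1 similar
  -> R7 @ bar 5 tick 0 v(0,): G2->F3 leap 10st
  -> R7 @ bar 5 tick 0 v(1,): B2->D4 leap 15st
  -> R7 @ bar 5 tick 0 v(2,): F3->A4 leap 16st
  -> R7 @ bar 5 tick 0 v(3,): B3->A4 leap 10st
  -> R1 @ bar 6 tick 0 v(1, 2): D4/A4 P5 -> E4/B4 P5 similar
  -> R1 @ bar 6 tick 0 v(1, 3): D4/A4 P5 -> E4/B4 P5 similar
  -> R1 @ bar 6 tick 0 v(2, 3): A4/A4 P1 -> B4/B4 P1 similar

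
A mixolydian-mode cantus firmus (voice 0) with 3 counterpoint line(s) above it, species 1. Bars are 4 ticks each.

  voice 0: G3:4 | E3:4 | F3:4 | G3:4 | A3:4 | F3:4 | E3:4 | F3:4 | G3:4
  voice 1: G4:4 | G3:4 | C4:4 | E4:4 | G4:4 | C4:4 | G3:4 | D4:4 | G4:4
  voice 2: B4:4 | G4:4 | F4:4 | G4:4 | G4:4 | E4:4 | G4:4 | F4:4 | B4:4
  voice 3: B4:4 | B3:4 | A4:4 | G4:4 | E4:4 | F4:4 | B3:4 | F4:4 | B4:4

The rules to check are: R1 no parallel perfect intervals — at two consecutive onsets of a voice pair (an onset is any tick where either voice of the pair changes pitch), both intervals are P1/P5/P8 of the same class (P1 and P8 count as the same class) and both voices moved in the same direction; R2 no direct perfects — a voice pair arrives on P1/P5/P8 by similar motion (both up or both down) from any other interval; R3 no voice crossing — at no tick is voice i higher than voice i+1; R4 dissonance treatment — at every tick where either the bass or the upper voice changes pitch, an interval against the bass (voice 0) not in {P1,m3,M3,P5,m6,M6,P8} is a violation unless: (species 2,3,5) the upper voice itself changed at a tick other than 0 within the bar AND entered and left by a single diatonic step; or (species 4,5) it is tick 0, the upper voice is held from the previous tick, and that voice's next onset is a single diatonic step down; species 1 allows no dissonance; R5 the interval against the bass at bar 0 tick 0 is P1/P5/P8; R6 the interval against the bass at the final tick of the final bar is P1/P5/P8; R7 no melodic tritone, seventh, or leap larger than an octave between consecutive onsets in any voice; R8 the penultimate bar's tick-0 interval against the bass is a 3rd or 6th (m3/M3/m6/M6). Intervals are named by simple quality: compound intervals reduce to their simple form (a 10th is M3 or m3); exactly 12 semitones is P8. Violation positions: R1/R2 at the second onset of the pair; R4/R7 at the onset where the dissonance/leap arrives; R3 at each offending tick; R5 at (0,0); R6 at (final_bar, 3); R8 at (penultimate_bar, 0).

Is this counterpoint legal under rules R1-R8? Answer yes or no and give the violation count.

bar 0: v0=G3 v1=G4 v2=B4 v3=B4 (M3)
bar 1: v0=E3 v1=G3 v2=G4 v3=B3 (P5)
bar 2: v0=F3 v1=C4 v2=F4 v3=A4 (M3)
bar 3: v0=G3 v1=E4 v2=G4 v3=G4 (P8)
bar 4: v0=A3 v1=G4 v2=G4 v3=E4 (P5)
bar 5: v0=F3 v1=C4 v2=E4 v3=F4 (P8)
bar 6: v0=E3 v1=G3 v2=G4 v3=B3 (P5)
bar 7: v0=F3 v1=D4 v2=F4 v3=F4 (P8)
bar 8: v0=G3 v1=G4 v2=B4 v3=B4 (M3)
  R5 @ bar0.0: opens on M3
  R5 @ bar0.0: opens on M3
  R2 @ bar1.0: G3/B4 M3 -> E3/B3 P5 similar
  R2 @ bar1.0: G4/B4 M3 -> G3/G4 P8 similar
  R3 @ bar1.0: G4 above B3
  R3 @ bar1.1: G4 above B3
  R3 @ bar1.2: G4 above B3
  R3 @ bar1.3: G4 above B3
  R2 @ bar2.0: E3/G3 m3 -> F3/C4 P5 similar
  R7 @ bar2.0: B3->A4 leap 10st
  R1 @ bar3.0: F3/F4 P8 -> G3/G4 P8 similar
  R3 @ bar4.0: G4 above E4
  R4 @ bar4.0: A3/G4 m7 untreated
  R4 @ bar4.0: A3/G4 m7 untreated
  R3 @ bar4.1: G4 above E4
  R3 @ bar4.2: G4 above E4
  R3 @ bar4.3: G4 above E4
  R2 @ bar5.0: A3/G4 m7 -> F3/C4 P5 similar
  R4 @ bar5.0: F3/E4 M7 untreated
  R2 @ bar6.0: F3/F4 P8 -> E3/B3 P5 similar
  R3 @ bar6.0: G4 above B3
  R7 @ bar6.0: F4->B3 leap 6st
  R3 @ bar6.1: G4 above B3
  R3 @ bar6.2: G4 above B3
  R3 @ bar6.3: G4 above B3
  R2 @ bar7.0: E3/B3 P5 -> F3/F4 P8 similar
  R7 @ bar7.0: B3->F4 leap 6st
  R8 @ bar7.0: penult P8 not 3rd/6th
  R8 @ bar7.0: penult P8 not 3rd/6th
  R1 @ bar8.0: F4/F4 P1 -> B4/B4 P1 similar
  R2 @ bar8.0: F3/D4 M6 -> G3/G4 P8 similar
  R7 @ bar8.0: F4->B4 leap 6st
  R7 @ bar8.0: F4->B4 leap 6st
  R6 @ bar8.3: closes on M3
  R6 @ bar8.3: closes on M3

No (35 violations)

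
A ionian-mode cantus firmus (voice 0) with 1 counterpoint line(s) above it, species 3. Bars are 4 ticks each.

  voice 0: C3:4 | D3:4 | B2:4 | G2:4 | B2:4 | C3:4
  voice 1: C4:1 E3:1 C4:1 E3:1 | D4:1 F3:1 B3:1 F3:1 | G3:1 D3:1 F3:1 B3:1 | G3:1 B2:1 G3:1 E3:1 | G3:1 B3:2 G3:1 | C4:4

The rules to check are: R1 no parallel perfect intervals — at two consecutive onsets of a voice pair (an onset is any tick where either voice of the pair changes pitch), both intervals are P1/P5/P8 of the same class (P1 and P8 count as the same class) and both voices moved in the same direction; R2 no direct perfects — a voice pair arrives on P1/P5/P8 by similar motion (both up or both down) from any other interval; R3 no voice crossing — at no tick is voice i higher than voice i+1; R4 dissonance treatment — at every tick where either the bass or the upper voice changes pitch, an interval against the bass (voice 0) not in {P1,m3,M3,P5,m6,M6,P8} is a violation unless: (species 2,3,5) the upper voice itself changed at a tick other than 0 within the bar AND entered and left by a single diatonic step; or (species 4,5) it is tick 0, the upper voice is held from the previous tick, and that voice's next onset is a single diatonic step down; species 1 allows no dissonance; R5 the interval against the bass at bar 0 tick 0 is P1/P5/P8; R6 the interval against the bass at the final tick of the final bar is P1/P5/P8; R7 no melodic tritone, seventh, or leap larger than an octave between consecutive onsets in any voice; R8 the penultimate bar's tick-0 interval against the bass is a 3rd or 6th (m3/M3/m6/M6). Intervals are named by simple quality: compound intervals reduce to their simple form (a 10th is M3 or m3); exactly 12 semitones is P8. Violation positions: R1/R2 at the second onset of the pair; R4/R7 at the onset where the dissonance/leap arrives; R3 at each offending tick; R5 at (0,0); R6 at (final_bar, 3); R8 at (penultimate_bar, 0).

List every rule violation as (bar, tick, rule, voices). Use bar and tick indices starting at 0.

bar 0: v0=C3 v1=C4 downbeat P8
bar 1: v0=D3 v1=D4 downbeat P8
bar 2: v0=B2 v1=G3 downbeat m6
bar 3: v0=G2 v1=G3 downbeat P8
bar 4: v0=B2 v1=G3 downbeat m6
bar 5: v0=C3 v1=C4 downbeat P8
  -> R2 @ bar 1 tick 0 v(0, 1): C3/E3 M3 -> D3/D4 P8 similar
  -> R7 @ bar 1 tick 0 v(1,): E3->D4 leap 10st
  -> R7 @ bar 1 tick 2 v(1,): F3->B3 leap 6st
  -> R7 @ bar 1 tick 3 v(1,): B3->F3 leap 6st
  -> R4 @ bar 2 tick 2 v(0, 1): B2/F3 TT untreated
  -> R7 @ bar 2 tick 3 v(1,): F3->B3 leap 6st
  -> R1 @ bar 3 tick 0 v(0, 1): B2/B3 P8 -> G2/G3 P8 similar
  -> R2 @ bar 5 tick 0 v(0, 1): B2/G3 m6 -> C3/C4 P8 similar

(1, 0, R2, (0, 1))
(1, 0, R7, (1,))
(1, 2, R7, (1,))
(1, 3, R7, (1,))
(2, 2, R4, (0, 1))
(2, 3, R7, (1,))
(3, 0, R1, (0, 1))
(5, 0, R2, (0, 1))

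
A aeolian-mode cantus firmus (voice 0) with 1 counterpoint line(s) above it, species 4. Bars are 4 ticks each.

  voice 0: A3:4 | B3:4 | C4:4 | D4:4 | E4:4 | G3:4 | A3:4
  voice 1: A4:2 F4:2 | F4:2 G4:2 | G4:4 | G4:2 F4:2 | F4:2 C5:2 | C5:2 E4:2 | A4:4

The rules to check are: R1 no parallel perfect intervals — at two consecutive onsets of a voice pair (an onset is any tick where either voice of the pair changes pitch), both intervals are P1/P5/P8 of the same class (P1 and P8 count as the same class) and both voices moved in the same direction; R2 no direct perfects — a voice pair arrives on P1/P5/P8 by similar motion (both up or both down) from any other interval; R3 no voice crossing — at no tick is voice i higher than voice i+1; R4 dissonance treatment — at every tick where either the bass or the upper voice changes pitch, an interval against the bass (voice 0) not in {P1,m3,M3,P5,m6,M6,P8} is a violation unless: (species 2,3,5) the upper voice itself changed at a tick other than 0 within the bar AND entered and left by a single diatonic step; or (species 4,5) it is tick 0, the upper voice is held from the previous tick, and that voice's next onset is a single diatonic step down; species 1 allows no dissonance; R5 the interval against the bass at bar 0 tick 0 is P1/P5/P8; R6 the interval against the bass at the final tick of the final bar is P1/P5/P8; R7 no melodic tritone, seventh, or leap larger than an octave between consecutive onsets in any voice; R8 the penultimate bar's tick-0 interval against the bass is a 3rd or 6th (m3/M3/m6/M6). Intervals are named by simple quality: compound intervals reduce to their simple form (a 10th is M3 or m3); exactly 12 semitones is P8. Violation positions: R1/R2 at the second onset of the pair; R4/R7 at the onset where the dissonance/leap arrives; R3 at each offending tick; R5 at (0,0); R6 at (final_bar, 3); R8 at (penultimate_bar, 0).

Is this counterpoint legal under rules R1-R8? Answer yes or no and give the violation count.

bar 0: v0=A3 v1=A4 (P8)
bar 1: v0=B3 v1=F4 (TT)
bar 2: v0=C4 v1=G4 (P5)
bar 3: v0=D4 v1=G4 (P4)
bar 4: v0=E4 v1=F4 (m2)
bar 5: v0=G3 v1=C5 (P4)
bar 6: v0=A3 v1=A4 (P8)
  R4 @ bar1.0: B3/F4 TT untreated
  R4 @ bar4.0: E4/F4 m2 untreated
  R4 @ bar5.0: G3/C5 P4 untreated
  R8 @ bar5.0: penult P4 not 3rd/6th
  R2 @ bar6.0: G3/E4 M6 -> A3/A4 P8 similar

No (5 violations)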